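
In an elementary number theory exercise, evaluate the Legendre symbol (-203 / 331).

-1

Pull out -1: (-203 / 331) = (-1 / 331)·(203 / 331). Since 331 ≡ 3 (mod 4), (-1 / 331) = -1. Now have -(203 / 331).
Both 203 ≡ 3 and 331 ≡ 3 (mod 4), so reciprocity gives (203 / 331) = -(331 / 203). Reduce: 331 ≡ 128 (mod 203). Now have (128 / 203).
Factor out 2: 128 = 2^7. Since 203 ≡ 3 (mod 8), (2 / 203) = -1, and (2 / 203)^7 = -1. Now have -(1 / 203).
(1 / 203) = 1. Collecting the sign factors: -1.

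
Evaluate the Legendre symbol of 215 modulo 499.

1

(215/499)
  = -(499/215)    [QR: both ≡ 3 mod 4, sign flips]
  = -(69/215)    [499 ≡ 69 mod 215]
  = -(215/69)    [QR: 69 ≡ 1 mod 4, sign kept]
  = -(8/69)    [215 ≡ 8 mod 69]
  = (1/69)    [69 ≡ 5 mod 8 ⇒ (2/69)^3 = -1]
  = 1    [(1/69) = 1]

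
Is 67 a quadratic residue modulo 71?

no

(67|71)
  = -(71|67)    [QR: both ≡ 3 mod 4, sign flips]
  = -(4|67)    [71 ≡ 4 mod 67]
  = -(1|67)    [67 ≡ 3 mod 8 ⇒ (2|67)^2 = +1]
  = -1    [(1|67) = 1]
The Legendre symbol is -1, so x^2 ≡ 67 (mod 71) has no solution.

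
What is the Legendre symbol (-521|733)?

Reduce the numerator: -521 ≡ 212 (mod 733), so (-521|733) = (212|733).
Factor out 2: 212 = 2^2·53. Since 733 ≡ 5 (mod 8), (2|733) = -1, and (2|733)^2 = +1. Now have (53|733).
53 ≡ 1 (mod 4), so quadratic reciprocity gives (53|733) = (733|53). Reduce: 733 ≡ 44 (mod 53). Now have (44|53).
Factor out 2: 44 = 2^2·11. Since 53 ≡ 5 (mod 8), (2|53) = -1, and (2|53)^2 = +1. Now have (11|53).
53 ≡ 1 (mod 4), so quadratic reciprocity gives (11|53) = (53|11). Reduce: 53 ≡ 9 (mod 11). Now have (9|11).
9 ≡ 1 (mod 4), so quadratic reciprocity gives (9|11) = (11|9). Reduce: 11 ≡ 2 (mod 9). Now have (2|9).
Factor out 2: 2 = 2. Since 9 ≡ 1 (mod 8), (2|9) = +1. Now have (1|9).
(1|9) = 1. Collecting the sign factors: 1.

1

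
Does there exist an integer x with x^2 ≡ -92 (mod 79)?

no

(-92|79)
  = -(92|79)    [79 ≡ 3 mod 4 ⇒ (-1|79) = -1]
  = -(13|79)    [92 ≡ 13 mod 79]
  = -(79|13)    [QR: 13 ≡ 1 mod 4, sign kept]
  = -(1|13)    [79 ≡ 1 mod 13]
  = -1    [(1|13) = 1]
The Legendre symbol is -1, so x^2 ≡ -92 (mod 79) has no solution.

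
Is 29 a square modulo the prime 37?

(29/37)
  = (37/29)    [QR: 29 ≡ 1 mod 4, sign kept]
  = (8/29)    [37 ≡ 8 mod 29]
  = -(1/29)    [29 ≡ 5 mod 8 ⇒ (2/29)^3 = -1]
  = -1    [(1/29) = 1]
The Legendre symbol is -1, so x^2 ≡ 29 (mod 37) has no solution.

no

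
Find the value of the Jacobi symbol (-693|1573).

Reduce the numerator: -693 ≡ 880 (mod 1573), so (-693|1573) = (880|1573).
Factor out 2: 880 = 2^4·55. Since 1573 ≡ 5 (mod 8), (2|1573) = -1, and (2|1573)^4 = +1. Now have (55|1573).
1573 ≡ 1 (mod 4), so quadratic reciprocity gives (55|1573) = (1573|55). Reduce: 1573 ≡ 33 (mod 55). Now have (33|55).
33 ≡ 1 (mod 4), so quadratic reciprocity gives (33|55) = (55|33). Reduce: 55 ≡ 22 (mod 33). Now have (22|33).
Factor out 2: 22 = 2·11. Since 33 ≡ 1 (mod 8), (2|33) = +1. Now have (11|33).
33 ≡ 1 (mod 4), so quadratic reciprocity gives (11|33) = (33|11). Reduce: 33 ≡ 0 (mod 11). Now have (0|11).
The numerator is now 0 with denominator 11 > 1: the symbol is 0.

0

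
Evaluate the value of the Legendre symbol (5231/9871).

Both 5231 ≡ 3 and 9871 ≡ 3 (mod 4), so reciprocity gives (5231/9871) = -(9871/5231). Reduce: 9871 ≡ 4640 (mod 5231). Now have -(4640/5231).
Factor out 2: 4640 = 2^5·145. Since 5231 ≡ 7 (mod 8), (2/5231) = +1, and (2/5231)^5 = +1. Now have -(145/5231).
145 ≡ 1 (mod 4), so quadratic reciprocity gives (145/5231) = (5231/145). Reduce: 5231 ≡ 11 (mod 145). Now have -(11/145).
145 ≡ 1 (mod 4), so quadratic reciprocity gives (11/145) = (145/11). Reduce: 145 ≡ 2 (mod 11). Now have -(2/11).
Factor out 2: 2 = 2. Since 11 ≡ 3 (mod 8), (2/11) = -1. Now have (1/11).
(1/11) = 1. Collecting the sign factors: 1.

1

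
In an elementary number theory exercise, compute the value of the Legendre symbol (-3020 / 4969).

1

(-3020 / 4969)
  = (1949 / 4969)    [-3020 ≡ 1949 mod 4969]
  = (4969 / 1949)    [QR: 1949 ≡ 1 mod 4, sign kept]
  = (1071 / 1949)    [4969 ≡ 1071 mod 1949]
  = (1949 / 1071)    [QR: 1949 ≡ 1 mod 4, sign kept]
  = (878 / 1071)    [1949 ≡ 878 mod 1071]
  = (439 / 1071)    [1071 ≡ 7 mod 8 ⇒ (2 / 1071) = +1]
  = -(1071 / 439)    [QR: both ≡ 3 mod 4, sign flips]
  = -(193 / 439)    [1071 ≡ 193 mod 439]
  = -(439 / 193)    [QR: 193 ≡ 1 mod 4, sign kept]
  = -(53 / 193)    [439 ≡ 53 mod 193]
  = -(193 / 53)    [QR: 53 ≡ 1 mod 4, sign kept]
  = -(34 / 53)    [193 ≡ 34 mod 53]
  = (17 / 53)    [53 ≡ 5 mod 8 ⇒ (2 / 53) = -1]
  = (53 / 17)    [QR: 17 ≡ 1 mod 4, sign kept]
  = (2 / 17)    [53 ≡ 2 mod 17]
  = (1 / 17)    [17 ≡ 1 mod 8 ⇒ (2 / 17) = +1]
  = 1    [(1 / 17) = 1]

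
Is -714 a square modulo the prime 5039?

yes

(-714|5039)
  = (4325|5039)    [-714 ≡ 4325 mod 5039]
  = (5039|4325)    [QR: 4325 ≡ 1 mod 4, sign kept]
  = (714|4325)    [5039 ≡ 714 mod 4325]
  = -(357|4325)    [4325 ≡ 5 mod 8 ⇒ (2|4325) = -1]
  = -(4325|357)    [QR: 357 ≡ 1 mod 4, sign kept]
  = -(41|357)    [4325 ≡ 41 mod 357]
  = -(357|41)    [QR: 41 ≡ 1 mod 4, sign kept]
  = -(29|41)    [357 ≡ 29 mod 41]
  = -(41|29)    [QR: 29 ≡ 1 mod 4, sign kept]
  = -(12|29)    [41 ≡ 12 mod 29]
  = -(3|29)    [29 ≡ 5 mod 8 ⇒ (2|29)^2 = +1]
  = -(29|3)    [QR: 29 ≡ 1 mod 4, sign kept]
  = -(2|3)    [29 ≡ 2 mod 3]
  = (1|3)    [3 ≡ 3 mod 8 ⇒ (2|3) = -1]
  = 1    [(1|3) = 1]
(-714|5039) = 1, and 5039 is prime, so -714 is a quadratic residue mod 5039.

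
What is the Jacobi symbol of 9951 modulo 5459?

1

Reduce the numerator: 9951 ≡ 4492 (mod 5459), so (9951/5459) = (4492/5459).
Factor out 2: 4492 = 2^2·1123. Since 5459 ≡ 3 (mod 8), (2/5459) = -1, and (2/5459)^2 = +1. Now have (1123/5459).
Both 1123 ≡ 3 and 5459 ≡ 3 (mod 4), so reciprocity gives (1123/5459) = -(5459/1123). Reduce: 5459 ≡ 967 (mod 1123). Now have -(967/1123).
Both 967 ≡ 3 and 1123 ≡ 3 (mod 4), so reciprocity gives (967/1123) = -(1123/967). Reduce: 1123 ≡ 156 (mod 967). Now have (156/967).
Factor out 2: 156 = 2^2·39. Since 967 ≡ 7 (mod 8), (2/967) = +1, and (2/967)^2 = +1. Now have (39/967).
Both 39 ≡ 3 and 967 ≡ 3 (mod 4), so reciprocity gives (39/967) = -(967/39). Reduce: 967 ≡ 31 (mod 39). Now have -(31/39).
Both 31 ≡ 3 and 39 ≡ 3 (mod 4), so reciprocity gives (31/39) = -(39/31). Reduce: 39 ≡ 8 (mod 31). Now have (8/31).
Factor out 2: 8 = 2^3. Since 31 ≡ 7 (mod 8), (2/31) = +1, and (2/31)^3 = +1. Now have (1/31).
(1/31) = 1. Collecting the sign factors: 1.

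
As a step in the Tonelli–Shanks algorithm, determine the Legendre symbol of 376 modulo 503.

1

(376 / 503)
  = (47 / 503)    [503 ≡ 7 mod 8 ⇒ (2 / 503)^3 = +1]
  = -(503 / 47)    [QR: both ≡ 3 mod 4, sign flips]
  = -(33 / 47)    [503 ≡ 33 mod 47]
  = -(47 / 33)    [QR: 33 ≡ 1 mod 4, sign kept]
  = -(14 / 33)    [47 ≡ 14 mod 33]
  = -(7 / 33)    [33 ≡ 1 mod 8 ⇒ (2 / 33) = +1]
  = -(33 / 7)    [QR: 33 ≡ 1 mod 4, sign kept]
  = -(5 / 7)    [33 ≡ 5 mod 7]
  = -(7 / 5)    [QR: 5 ≡ 1 mod 4, sign kept]
  = -(2 / 5)    [7 ≡ 2 mod 5]
  = (1 / 5)    [5 ≡ 5 mod 8 ⇒ (2 / 5) = -1]
  = 1    [(1 / 5) = 1]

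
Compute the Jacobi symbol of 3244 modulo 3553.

(3244|3553)
  = (811|3553)    [3553 ≡ 1 mod 8 ⇒ (2|3553)^2 = +1]
  = (3553|811)    [QR: 3553 ≡ 1 mod 4, sign kept]
  = (309|811)    [3553 ≡ 309 mod 811]
  = (811|309)    [QR: 309 ≡ 1 mod 4, sign kept]
  = (193|309)    [811 ≡ 193 mod 309]
  = (309|193)    [QR: 193 ≡ 1 mod 4, sign kept]
  = (116|193)    [309 ≡ 116 mod 193]
  = (29|193)    [193 ≡ 1 mod 8 ⇒ (2|193)^2 = +1]
  = (193|29)    [QR: 29 ≡ 1 mod 4, sign kept]
  = (19|29)    [193 ≡ 19 mod 29]
  = (29|19)    [QR: 29 ≡ 1 mod 4, sign kept]
  = (10|19)    [29 ≡ 10 mod 19]
  = -(5|19)    [19 ≡ 3 mod 8 ⇒ (2|19) = -1]
  = -(19|5)    [QR: 5 ≡ 1 mod 4, sign kept]
  = -(4|5)    [19 ≡ 4 mod 5]
  = -(1|5)    [5 ≡ 5 mod 8 ⇒ (2|5)^2 = +1]
  = -1    [(1|5) = 1]

-1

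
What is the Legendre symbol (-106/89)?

Reduce the numerator: -106 ≡ 72 (mod 89), so (-106/89) = (72/89).
Factor out 2: 72 = 2^3·9. Since 89 ≡ 1 (mod 8), (2/89) = +1, and (2/89)^3 = +1. Now have (9/89).
9 ≡ 1 (mod 4), so quadratic reciprocity gives (9/89) = (89/9). Reduce: 89 ≡ 8 (mod 9). Now have (8/9).
Factor out 2: 8 = 2^3. Since 9 ≡ 1 (mod 8), (2/9) = +1, and (2/9)^3 = +1. Now have (1/9).
(1/9) = 1. Collecting the sign factors: 1.

1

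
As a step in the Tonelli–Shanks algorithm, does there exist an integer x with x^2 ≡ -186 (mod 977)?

Pull out -1: (-186|977) = (-1|977)·(186|977). Since 977 ≡ 1 (mod 4), (-1|977) = +1. Now have (186|977).
Factor out 2: 186 = 2·93. Since 977 ≡ 1 (mod 8), (2|977) = +1. Now have (93|977).
93 ≡ 1 (mod 4), so quadratic reciprocity gives (93|977) = (977|93). Reduce: 977 ≡ 47 (mod 93). Now have (47|93).
93 ≡ 1 (mod 4), so quadratic reciprocity gives (47|93) = (93|47). Reduce: 93 ≡ 46 (mod 47). Now have (46|47).
Factor out 2: 46 = 2·23. Since 47 ≡ 7 (mod 8), (2|47) = +1. Now have (23|47).
Both 23 ≡ 3 and 47 ≡ 3 (mod 4), so reciprocity gives (23|47) = -(47|23). Reduce: 47 ≡ 1 (mod 23). Now have -(1|23).
(1|23) = 1. Collecting the sign factors: -1.
The Legendre symbol is -1, so x^2 ≡ -186 (mod 977) has no solution.

no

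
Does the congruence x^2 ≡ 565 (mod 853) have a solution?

(565/853)
  = (853/565)    [QR: 565 ≡ 1 mod 4, sign kept]
  = (288/565)    [853 ≡ 288 mod 565]
  = -(9/565)    [565 ≡ 5 mod 8 ⇒ (2/565)^5 = -1]
  = -(565/9)    [QR: 9 ≡ 1 mod 4, sign kept]
  = -(7/9)    [565 ≡ 7 mod 9]
  = -(9/7)    [QR: 9 ≡ 1 mod 4, sign kept]
  = -(2/7)    [9 ≡ 2 mod 7]
  = -(1/7)    [7 ≡ 7 mod 8 ⇒ (2/7) = +1]
  = -1    [(1/7) = 1]
(565/853) = -1, and 853 is prime, so 565 is not a quadratic residue mod 853.

no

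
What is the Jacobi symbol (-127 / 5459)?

Reduce the numerator: -127 ≡ 5332 (mod 5459), so (-127 / 5459) = (5332 / 5459).
Factor out 2: 5332 = 2^2·1333. Since 5459 ≡ 3 (mod 8), (2 / 5459) = -1, and (2 / 5459)^2 = +1. Now have (1333 / 5459).
1333 ≡ 1 (mod 4), so quadratic reciprocity gives (1333 / 5459) = (5459 / 1333). Reduce: 5459 ≡ 127 (mod 1333). Now have (127 / 1333).
1333 ≡ 1 (mod 4), so quadratic reciprocity gives (127 / 1333) = (1333 / 127). Reduce: 1333 ≡ 63 (mod 127). Now have (63 / 127).
Both 63 ≡ 3 and 127 ≡ 3 (mod 4), so reciprocity gives (63 / 127) = -(127 / 63). Reduce: 127 ≡ 1 (mod 63). Now have -(1 / 63).
(1 / 63) = 1. Collecting the sign factors: -1.

-1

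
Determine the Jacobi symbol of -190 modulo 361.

0

Reduce the numerator: -190 ≡ 171 (mod 361), so (-190/361) = (171/361).
361 ≡ 1 (mod 4), so quadratic reciprocity gives (171/361) = (361/171). Reduce: 361 ≡ 19 (mod 171). Now have (19/171).
Both 19 ≡ 3 and 171 ≡ 3 (mod 4), so reciprocity gives (19/171) = -(171/19). Reduce: 171 ≡ 0 (mod 19). Now have -(0/19).
The numerator is now 0 with denominator 19 > 1: the symbol is 0.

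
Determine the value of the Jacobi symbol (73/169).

(73/169)
  = (169/73)    [QR: 73 ≡ 1 mod 4, sign kept]
  = (23/73)    [169 ≡ 23 mod 73]
  = (73/23)    [QR: 73 ≡ 1 mod 4, sign kept]
  = (4/23)    [73 ≡ 4 mod 23]
  = (1/23)    [23 ≡ 7 mod 8 ⇒ (2/23)^2 = +1]
  = 1    [(1/23) = 1]

1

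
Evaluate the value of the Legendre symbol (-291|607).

Pull out -1: (-291|607) = (-1|607)·(291|607). Since 607 ≡ 3 (mod 4), (-1|607) = -1. Now have -(291|607).
Both 291 ≡ 3 and 607 ≡ 3 (mod 4), so reciprocity gives (291|607) = -(607|291). Reduce: 607 ≡ 25 (mod 291). Now have (25|291).
25 ≡ 1 (mod 4), so quadratic reciprocity gives (25|291) = (291|25). Reduce: 291 ≡ 16 (mod 25). Now have (16|25).
Factor out 2: 16 = 2^4. Since 25 ≡ 1 (mod 8), (2|25) = +1, and (2|25)^4 = +1. Now have (1|25).
(1|25) = 1. Collecting the sign factors: 1.

1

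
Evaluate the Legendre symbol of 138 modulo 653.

1

(138/653)
  = -(69/653)    [653 ≡ 5 mod 8 ⇒ (2/653) = -1]
  = -(653/69)    [QR: 69 ≡ 1 mod 4, sign kept]
  = -(32/69)    [653 ≡ 32 mod 69]
  = (1/69)    [69 ≡ 5 mod 8 ⇒ (2/69)^5 = -1]
  = 1    [(1/69) = 1]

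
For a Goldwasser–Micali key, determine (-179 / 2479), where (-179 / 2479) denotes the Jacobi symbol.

Pull out -1: (-179 / 2479) = (-1 / 2479)·(179 / 2479). Since 2479 ≡ 3 (mod 4), (-1 / 2479) = -1. Now have -(179 / 2479).
Both 179 ≡ 3 and 2479 ≡ 3 (mod 4), so reciprocity gives (179 / 2479) = -(2479 / 179). Reduce: 2479 ≡ 152 (mod 179). Now have (152 / 179).
Factor out 2: 152 = 2^3·19. Since 179 ≡ 3 (mod 8), (2 / 179) = -1, and (2 / 179)^3 = -1. Now have -(19 / 179).
Both 19 ≡ 3 and 179 ≡ 3 (mod 4), so reciprocity gives (19 / 179) = -(179 / 19). Reduce: 179 ≡ 8 (mod 19). Now have (8 / 19).
Factor out 2: 8 = 2^3. Since 19 ≡ 3 (mod 8), (2 / 19) = -1, and (2 / 19)^3 = -1. Now have -(1 / 19).
(1 / 19) = 1. Collecting the sign factors: -1.

-1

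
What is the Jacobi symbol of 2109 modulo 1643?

(2109/1643)
  = (466/1643)    [2109 ≡ 466 mod 1643]
  = -(233/1643)    [1643 ≡ 3 mod 8 ⇒ (2/1643) = -1]
  = -(1643/233)    [QR: 233 ≡ 1 mod 4, sign kept]
  = -(12/233)    [1643 ≡ 12 mod 233]
  = -(3/233)    [233 ≡ 1 mod 8 ⇒ (2/233)^2 = +1]
  = -(233/3)    [QR: 233 ≡ 1 mod 4, sign kept]
  = -(2/3)    [233 ≡ 2 mod 3]
  = (1/3)    [3 ≡ 3 mod 8 ⇒ (2/3) = -1]
  = 1    [(1/3) = 1]

1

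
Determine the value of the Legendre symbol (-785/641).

1

Pull out -1: (-785/641) = (-1/641)·(785/641). Since 641 ≡ 1 (mod 4), (-1/641) = +1. Now have (785/641).
Reduce the numerator: 785 ≡ 144 (mod 641), so (785/641) = (144/641).
Factor out 2: 144 = 2^4·9. Since 641 ≡ 1 (mod 8), (2/641) = +1, and (2/641)^4 = +1. Now have (9/641).
9 ≡ 1 (mod 4), so quadratic reciprocity gives (9/641) = (641/9). Reduce: 641 ≡ 2 (mod 9). Now have (2/9).
Factor out 2: 2 = 2. Since 9 ≡ 1 (mod 8), (2/9) = +1. Now have (1/9).
(1/9) = 1. Collecting the sign factors: 1.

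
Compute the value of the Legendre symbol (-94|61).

(-94|61)
  = (28|61)    [-94 ≡ 28 mod 61]
  = (7|61)    [61 ≡ 5 mod 8 ⇒ (2|61)^2 = +1]
  = (61|7)    [QR: 61 ≡ 1 mod 4, sign kept]
  = (5|7)    [61 ≡ 5 mod 7]
  = (7|5)    [QR: 5 ≡ 1 mod 4, sign kept]
  = (2|5)    [7 ≡ 2 mod 5]
  = -(1|5)    [5 ≡ 5 mod 8 ⇒ (2|5) = -1]
  = -1    [(1|5) = 1]

-1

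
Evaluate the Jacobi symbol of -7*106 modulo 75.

By multiplicativity, (-7·106 / 75) = (-7 / 75)·(106 / 75).
First factor (-7 / 75):
Reduce the numerator: -7 ≡ 68 (mod 75), so (-7 / 75) = (68 / 75).
Factor out 2: 68 = 2^2·17. Since 75 ≡ 3 (mod 8), (2 / 75) = -1, and (2 / 75)^2 = +1. Now have (17 / 75).
17 ≡ 1 (mod 4), so quadratic reciprocity gives (17 / 75) = (75 / 17). Reduce: 75 ≡ 7 (mod 17). Now have (7 / 17).
17 ≡ 1 (mod 4), so quadratic reciprocity gives (7 / 17) = (17 / 7). Reduce: 17 ≡ 3 (mod 7). Now have (3 / 7).
Both 3 ≡ 3 and 7 ≡ 3 (mod 4), so reciprocity gives (3 / 7) = -(7 / 3). Reduce: 7 ≡ 1 (mod 3). Now have -(1 / 3).
(1 / 3) = 1. Collecting the sign factors: -1.
Second factor (106 / 75):
Reduce the numerator: 106 ≡ 31 (mod 75), so (106 / 75) = (31 / 75).
Both 31 ≡ 3 and 75 ≡ 3 (mod 4), so reciprocity gives (31 / 75) = -(75 / 31). Reduce: 75 ≡ 13 (mod 31). Now have -(13 / 31).
13 ≡ 1 (mod 4), so quadratic reciprocity gives (13 / 31) = (31 / 13). Reduce: 31 ≡ 5 (mod 13). Now have -(5 / 13).
5 ≡ 1 (mod 4), so quadratic reciprocity gives (5 / 13) = (13 / 5). Reduce: 13 ≡ 3 (mod 5). Now have -(3 / 5).
5 ≡ 1 (mod 4), so quadratic reciprocity gives (3 / 5) = (5 / 3). Reduce: 5 ≡ 2 (mod 3). Now have -(2 / 3).
Factor out 2: 2 = 2. Since 3 ≡ 3 (mod 8), (2 / 3) = -1. Now have (1 / 3).
(1 / 3) = 1. Collecting the sign factors: 1.
Product: (-1)·(1) = -1.

-1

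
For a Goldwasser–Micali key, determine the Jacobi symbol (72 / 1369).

Factor out 2: 72 = 2^3·9. Since 1369 ≡ 1 (mod 8), (2 / 1369) = +1, and (2 / 1369)^3 = +1. Now have (9 / 1369).
9 ≡ 1 (mod 4), so quadratic reciprocity gives (9 / 1369) = (1369 / 9). Reduce: 1369 ≡ 1 (mod 9). Now have (1 / 9).
(1 / 9) = 1. Collecting the sign factors: 1.

1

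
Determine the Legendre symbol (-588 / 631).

Reduce the numerator: -588 ≡ 43 (mod 631), so (-588 / 631) = (43 / 631).
Both 43 ≡ 3 and 631 ≡ 3 (mod 4), so reciprocity gives (43 / 631) = -(631 / 43). Reduce: 631 ≡ 29 (mod 43). Now have -(29 / 43).
29 ≡ 1 (mod 4), so quadratic reciprocity gives (29 / 43) = (43 / 29). Reduce: 43 ≡ 14 (mod 29). Now have -(14 / 29).
Factor out 2: 14 = 2·7. Since 29 ≡ 5 (mod 8), (2 / 29) = -1. Now have (7 / 29).
29 ≡ 1 (mod 4), so quadratic reciprocity gives (7 / 29) = (29 / 7). Reduce: 29 ≡ 1 (mod 7). Now have (1 / 7).
(1 / 7) = 1. Collecting the sign factors: 1.

1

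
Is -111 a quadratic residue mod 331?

Pull out -1: (-111/331) = (-1/331)·(111/331). Since 331 ≡ 3 (mod 4), (-1/331) = -1. Now have -(111/331).
Both 111 ≡ 3 and 331 ≡ 3 (mod 4), so reciprocity gives (111/331) = -(331/111). Reduce: 331 ≡ 109 (mod 111). Now have (109/111).
109 ≡ 1 (mod 4), so quadratic reciprocity gives (109/111) = (111/109). Reduce: 111 ≡ 2 (mod 109). Now have (2/109).
Factor out 2: 2 = 2. Since 109 ≡ 5 (mod 8), (2/109) = -1. Now have -(1/109).
(1/109) = 1. Collecting the sign factors: -1.
The Legendre symbol is -1, so x^2 ≡ -111 (mod 331) has no solution.

no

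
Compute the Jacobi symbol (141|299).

-1

141 ≡ 1 (mod 4), so quadratic reciprocity gives (141|299) = (299|141). Reduce: 299 ≡ 17 (mod 141). Now have (17|141).
17 ≡ 1 (mod 4), so quadratic reciprocity gives (17|141) = (141|17). Reduce: 141 ≡ 5 (mod 17). Now have (5|17).
5 ≡ 1 (mod 4), so quadratic reciprocity gives (5|17) = (17|5). Reduce: 17 ≡ 2 (mod 5). Now have (2|5).
Factor out 2: 2 = 2. Since 5 ≡ 5 (mod 8), (2|5) = -1. Now have -(1|5).
(1|5) = 1. Collecting the sign factors: -1.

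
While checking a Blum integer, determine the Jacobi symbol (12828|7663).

(12828|7663)
  = (5165|7663)    [12828 ≡ 5165 mod 7663]
  = (7663|5165)    [QR: 5165 ≡ 1 mod 4, sign kept]
  = (2498|5165)    [7663 ≡ 2498 mod 5165]
  = -(1249|5165)    [5165 ≡ 5 mod 8 ⇒ (2|5165) = -1]
  = -(5165|1249)    [QR: 1249 ≡ 1 mod 4, sign kept]
  = -(169|1249)    [5165 ≡ 169 mod 1249]
  = -(1249|169)    [QR: 169 ≡ 1 mod 4, sign kept]
  = -(66|169)    [1249 ≡ 66 mod 169]
  = -(33|169)    [169 ≡ 1 mod 8 ⇒ (2|169) = +1]
  = -(169|33)    [QR: 33 ≡ 1 mod 4, sign kept]
  = -(4|33)    [169 ≡ 4 mod 33]
  = -(1|33)    [33 ≡ 1 mod 8 ⇒ (2|33)^2 = +1]
  = -1    [(1|33) = 1]

-1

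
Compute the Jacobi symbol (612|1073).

Factor out 2: 612 = 2^2·153. Since 1073 ≡ 1 (mod 8), (2|1073) = +1, and (2|1073)^2 = +1. Now have (153|1073).
153 ≡ 1 (mod 4), so quadratic reciprocity gives (153|1073) = (1073|153). Reduce: 1073 ≡ 2 (mod 153). Now have (2|153).
Factor out 2: 2 = 2. Since 153 ≡ 1 (mod 8), (2|153) = +1. Now have (1|153).
(1|153) = 1. Collecting the sign factors: 1.

1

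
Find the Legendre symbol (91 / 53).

1

Reduce the numerator: 91 ≡ 38 (mod 53), so (91 / 53) = (38 / 53).
Factor out 2: 38 = 2·19. Since 53 ≡ 5 (mod 8), (2 / 53) = -1. Now have -(19 / 53).
53 ≡ 1 (mod 4), so quadratic reciprocity gives (19 / 53) = (53 / 19). Reduce: 53 ≡ 15 (mod 19). Now have -(15 / 19).
Both 15 ≡ 3 and 19 ≡ 3 (mod 4), so reciprocity gives (15 / 19) = -(19 / 15). Reduce: 19 ≡ 4 (mod 15). Now have (4 / 15).
Factor out 2: 4 = 2^2. Since 15 ≡ 7 (mod 8), (2 / 15) = +1, and (2 / 15)^2 = +1. Now have (1 / 15).
(1 / 15) = 1. Collecting the sign factors: 1.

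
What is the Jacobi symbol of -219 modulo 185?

Reduce the numerator: -219 ≡ 151 (mod 185), so (-219 / 185) = (151 / 185).
185 ≡ 1 (mod 4), so quadratic reciprocity gives (151 / 185) = (185 / 151). Reduce: 185 ≡ 34 (mod 151). Now have (34 / 151).
Factor out 2: 34 = 2·17. Since 151 ≡ 7 (mod 8), (2 / 151) = +1. Now have (17 / 151).
17 ≡ 1 (mod 4), so quadratic reciprocity gives (17 / 151) = (151 / 17). Reduce: 151 ≡ 15 (mod 17). Now have (15 / 17).
17 ≡ 1 (mod 4), so quadratic reciprocity gives (15 / 17) = (17 / 15). Reduce: 17 ≡ 2 (mod 15). Now have (2 / 15).
Factor out 2: 2 = 2. Since 15 ≡ 7 (mod 8), (2 / 15) = +1. Now have (1 / 15).
(1 / 15) = 1. Collecting the sign factors: 1.

1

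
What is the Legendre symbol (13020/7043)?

(13020/7043)
  = (5977/7043)    [13020 ≡ 5977 mod 7043]
  = (7043/5977)    [QR: 5977 ≡ 1 mod 4, sign kept]
  = (1066/5977)    [7043 ≡ 1066 mod 5977]
  = (533/5977)    [5977 ≡ 1 mod 8 ⇒ (2/5977) = +1]
  = (5977/533)    [QR: 533 ≡ 1 mod 4, sign kept]
  = (114/533)    [5977 ≡ 114 mod 533]
  = -(57/533)    [533 ≡ 5 mod 8 ⇒ (2/533) = -1]
  = -(533/57)    [QR: 57 ≡ 1 mod 4, sign kept]
  = -(20/57)    [533 ≡ 20 mod 57]
  = -(5/57)    [57 ≡ 1 mod 8 ⇒ (2/57)^2 = +1]
  = -(57/5)    [QR: 5 ≡ 1 mod 4, sign kept]
  = -(2/5)    [57 ≡ 2 mod 5]
  = (1/5)    [5 ≡ 5 mod 8 ⇒ (2/5) = -1]
  = 1    [(1/5) = 1]

1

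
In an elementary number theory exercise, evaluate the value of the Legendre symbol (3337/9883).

3337 ≡ 1 (mod 4), so quadratic reciprocity gives (3337/9883) = (9883/3337). Reduce: 9883 ≡ 3209 (mod 3337). Now have (3209/3337).
3209 ≡ 1 (mod 4), so quadratic reciprocity gives (3209/3337) = (3337/3209). Reduce: 3337 ≡ 128 (mod 3209). Now have (128/3209).
Factor out 2: 128 = 2^7. Since 3209 ≡ 1 (mod 8), (2/3209) = +1, and (2/3209)^7 = +1. Now have (1/3209).
(1/3209) = 1. Collecting the sign factors: 1.

1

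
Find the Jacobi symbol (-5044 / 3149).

-1

Reduce the numerator: -5044 ≡ 1254 (mod 3149), so (-5044 / 3149) = (1254 / 3149).
Factor out 2: 1254 = 2·627. Since 3149 ≡ 5 (mod 8), (2 / 3149) = -1. Now have -(627 / 3149).
3149 ≡ 1 (mod 4), so quadratic reciprocity gives (627 / 3149) = (3149 / 627). Reduce: 3149 ≡ 14 (mod 627). Now have -(14 / 627).
Factor out 2: 14 = 2·7. Since 627 ≡ 3 (mod 8), (2 / 627) = -1. Now have (7 / 627).
Both 7 ≡ 3 and 627 ≡ 3 (mod 4), so reciprocity gives (7 / 627) = -(627 / 7). Reduce: 627 ≡ 4 (mod 7). Now have -(4 / 7).
Factor out 2: 4 = 2^2. Since 7 ≡ 7 (mod 8), (2 / 7) = +1, and (2 / 7)^2 = +1. Now have -(1 / 7).
(1 / 7) = 1. Collecting the sign factors: -1.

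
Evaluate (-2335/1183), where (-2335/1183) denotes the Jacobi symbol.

Pull out -1: (-2335/1183) = (-1/1183)·(2335/1183). Since 1183 ≡ 3 (mod 4), (-1/1183) = -1. Now have -(2335/1183).
Reduce the numerator: 2335 ≡ 1152 (mod 1183), so (2335/1183) = (1152/1183).
Factor out 2: 1152 = 2^7·9. Since 1183 ≡ 7 (mod 8), (2/1183) = +1, and (2/1183)^7 = +1. Now have -(9/1183).
9 ≡ 1 (mod 4), so quadratic reciprocity gives (9/1183) = (1183/9). Reduce: 1183 ≡ 4 (mod 9). Now have -(4/9).
Factor out 2: 4 = 2^2. Since 9 ≡ 1 (mod 8), (2/9) = +1, and (2/9)^2 = +1. Now have -(1/9).
(1/9) = 1. Collecting the sign factors: -1.

-1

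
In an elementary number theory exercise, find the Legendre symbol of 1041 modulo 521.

(1041|521)
  = (520|521)    [1041 ≡ 520 mod 521]
  = (65|521)    [521 ≡ 1 mod 8 ⇒ (2|521)^3 = +1]
  = (521|65)    [QR: 65 ≡ 1 mod 4, sign kept]
  = (1|65)    [521 ≡ 1 mod 65]
  = 1    [(1|65) = 1]

1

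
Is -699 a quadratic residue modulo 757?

yes

Reduce the numerator: -699 ≡ 58 (mod 757), so (-699|757) = (58|757).
Factor out 2: 58 = 2·29. Since 757 ≡ 5 (mod 8), (2|757) = -1. Now have -(29|757).
29 ≡ 1 (mod 4), so quadratic reciprocity gives (29|757) = (757|29). Reduce: 757 ≡ 3 (mod 29). Now have -(3|29).
29 ≡ 1 (mod 4), so quadratic reciprocity gives (3|29) = (29|3). Reduce: 29 ≡ 2 (mod 3). Now have -(2|3).
Factor out 2: 2 = 2. Since 3 ≡ 3 (mod 8), (2|3) = -1. Now have (1|3).
(1|3) = 1. Collecting the sign factors: 1.
(-699|757) = 1, and 757 is prime, so -699 is a quadratic residue mod 757.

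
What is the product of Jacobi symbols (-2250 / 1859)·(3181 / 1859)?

By multiplicativity, (-2250·3181 / 1859) = (-2250 / 1859)·(3181 / 1859).
First factor (-2250 / 1859):
(-2250 / 1859)
  = -(2250 / 1859)    [1859 ≡ 3 mod 4 ⇒ (-1 / 1859) = -1]
  = -(391 / 1859)    [2250 ≡ 391 mod 1859]
  = (1859 / 391)    [QR: both ≡ 3 mod 4, sign flips]
  = (295 / 391)    [1859 ≡ 295 mod 391]
  = -(391 / 295)    [QR: both ≡ 3 mod 4, sign flips]
  = -(96 / 295)    [391 ≡ 96 mod 295]
  = -(3 / 295)    [295 ≡ 7 mod 8 ⇒ (2 / 295)^5 = +1]
  = (295 / 3)    [QR: both ≡ 3 mod 4, sign flips]
  = (1 / 3)    [295 ≡ 1 mod 3]
  = 1    [(1 / 3) = 1]
Second factor (3181 / 1859):
(3181 / 1859)
  = (1322 / 1859)    [3181 ≡ 1322 mod 1859]
  = -(661 / 1859)    [1859 ≡ 3 mod 8 ⇒ (2 / 1859) = -1]
  = -(1859 / 661)    [QR: 661 ≡ 1 mod 4, sign kept]
  = -(537 / 661)    [1859 ≡ 537 mod 661]
  = -(661 / 537)    [QR: 537 ≡ 1 mod 4, sign kept]
  = -(124 / 537)    [661 ≡ 124 mod 537]
  = -(31 / 537)    [537 ≡ 1 mod 8 ⇒ (2 / 537)^2 = +1]
  = -(537 / 31)    [QR: 537 ≡ 1 mod 4, sign kept]
  = -(10 / 31)    [537 ≡ 10 mod 31]
  = -(5 / 31)    [31 ≡ 7 mod 8 ⇒ (2 / 31) = +1]
  = -(31 / 5)    [QR: 5 ≡ 1 mod 4, sign kept]
  = -(1 / 5)    [31 ≡ 1 mod 5]
  = -1    [(1 / 5) = 1]
Product: (1)·(-1) = -1.

-1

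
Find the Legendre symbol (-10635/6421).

-1

(-10635/6421)
  = (10635/6421)    [6421 ≡ 1 mod 4 ⇒ (-1/6421) = +1]
  = (4214/6421)    [10635 ≡ 4214 mod 6421]
  = -(2107/6421)    [6421 ≡ 5 mod 8 ⇒ (2/6421) = -1]
  = -(6421/2107)    [QR: 6421 ≡ 1 mod 4, sign kept]
  = -(100/2107)    [6421 ≡ 100 mod 2107]
  = -(25/2107)    [2107 ≡ 3 mod 8 ⇒ (2/2107)^2 = +1]
  = -(2107/25)    [QR: 25 ≡ 1 mod 4, sign kept]
  = -(7/25)    [2107 ≡ 7 mod 25]
  = -(25/7)    [QR: 25 ≡ 1 mod 4, sign kept]
  = -(4/7)    [25 ≡ 4 mod 7]
  = -(1/7)    [7 ≡ 7 mod 8 ⇒ (2/7)^2 = +1]
  = -1    [(1/7) = 1]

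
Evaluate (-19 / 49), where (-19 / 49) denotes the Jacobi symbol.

Reduce the numerator: -19 ≡ 30 (mod 49), so (-19 / 49) = (30 / 49).
Factor out 2: 30 = 2·15. Since 49 ≡ 1 (mod 8), (2 / 49) = +1. Now have (15 / 49).
49 ≡ 1 (mod 4), so quadratic reciprocity gives (15 / 49) = (49 / 15). Reduce: 49 ≡ 4 (mod 15). Now have (4 / 15).
Factor out 2: 4 = 2^2. Since 15 ≡ 7 (mod 8), (2 / 15) = +1, and (2 / 15)^2 = +1. Now have (1 / 15).
(1 / 15) = 1. Collecting the sign factors: 1.

1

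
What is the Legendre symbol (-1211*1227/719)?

By multiplicativity, (-1211·1227/719) = (-1211/719)·(1227/719).
First factor (-1211/719):
Reduce the numerator: -1211 ≡ 227 (mod 719), so (-1211/719) = (227/719).
Both 227 ≡ 3 and 719 ≡ 3 (mod 4), so reciprocity gives (227/719) = -(719/227). Reduce: 719 ≡ 38 (mod 227). Now have -(38/227).
Factor out 2: 38 = 2·19. Since 227 ≡ 3 (mod 8), (2/227) = -1. Now have (19/227).
Both 19 ≡ 3 and 227 ≡ 3 (mod 4), so reciprocity gives (19/227) = -(227/19). Reduce: 227 ≡ 18 (mod 19). Now have -(18/19).
Factor out 2: 18 = 2·9. Since 19 ≡ 3 (mod 8), (2/19) = -1. Now have (9/19).
9 ≡ 1 (mod 4), so quadratic reciprocity gives (9/19) = (19/9). Reduce: 19 ≡ 1 (mod 9). Now have (1/9).
(1/9) = 1. Collecting the sign factors: 1.
Second factor (1227/719):
Reduce the numerator: 1227 ≡ 508 (mod 719), so (1227/719) = (508/719).
Factor out 2: 508 = 2^2·127. Since 719 ≡ 7 (mod 8), (2/719) = +1, and (2/719)^2 = +1. Now have (127/719).
Both 127 ≡ 3 and 719 ≡ 3 (mod 4), so reciprocity gives (127/719) = -(719/127). Reduce: 719 ≡ 84 (mod 127). Now have -(84/127).
Factor out 2: 84 = 2^2·21. Since 127 ≡ 7 (mod 8), (2/127) = +1, and (2/127)^2 = +1. Now have -(21/127).
21 ≡ 1 (mod 4), so quadratic reciprocity gives (21/127) = (127/21). Reduce: 127 ≡ 1 (mod 21). Now have -(1/21).
(1/21) = 1. Collecting the sign factors: -1.
Product: (1)·(-1) = -1.

-1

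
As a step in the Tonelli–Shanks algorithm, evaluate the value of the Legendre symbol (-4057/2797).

-1

Pull out -1: (-4057/2797) = (-1/2797)·(4057/2797). Since 2797 ≡ 1 (mod 4), (-1/2797) = +1. Now have (4057/2797).
Reduce the numerator: 4057 ≡ 1260 (mod 2797), so (4057/2797) = (1260/2797).
Factor out 2: 1260 = 2^2·315. Since 2797 ≡ 5 (mod 8), (2/2797) = -1, and (2/2797)^2 = +1. Now have (315/2797).
2797 ≡ 1 (mod 4), so quadratic reciprocity gives (315/2797) = (2797/315). Reduce: 2797 ≡ 277 (mod 315). Now have (277/315).
277 ≡ 1 (mod 4), so quadratic reciprocity gives (277/315) = (315/277). Reduce: 315 ≡ 38 (mod 277). Now have (38/277).
Factor out 2: 38 = 2·19. Since 277 ≡ 5 (mod 8), (2/277) = -1. Now have -(19/277).
277 ≡ 1 (mod 4), so quadratic reciprocity gives (19/277) = (277/19). Reduce: 277 ≡ 11 (mod 19). Now have -(11/19).
Both 11 ≡ 3 and 19 ≡ 3 (mod 4), so reciprocity gives (11/19) = -(19/11). Reduce: 19 ≡ 8 (mod 11). Now have (8/11).
Factor out 2: 8 = 2^3. Since 11 ≡ 3 (mod 8), (2/11) = -1, and (2/11)^3 = -1. Now have -(1/11).
(1/11) = 1. Collecting the sign factors: -1.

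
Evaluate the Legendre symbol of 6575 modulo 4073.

1

Reduce the numerator: 6575 ≡ 2502 (mod 4073), so (6575/4073) = (2502/4073).
Factor out 2: 2502 = 2·1251. Since 4073 ≡ 1 (mod 8), (2/4073) = +1. Now have (1251/4073).
4073 ≡ 1 (mod 4), so quadratic reciprocity gives (1251/4073) = (4073/1251). Reduce: 4073 ≡ 320 (mod 1251). Now have (320/1251).
Factor out 2: 320 = 2^6·5. Since 1251 ≡ 3 (mod 8), (2/1251) = -1, and (2/1251)^6 = +1. Now have (5/1251).
5 ≡ 1 (mod 4), so quadratic reciprocity gives (5/1251) = (1251/5). Reduce: 1251 ≡ 1 (mod 5). Now have (1/5).
(1/5) = 1. Collecting the sign factors: 1.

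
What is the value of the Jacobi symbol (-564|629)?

Reduce the numerator: -564 ≡ 65 (mod 629), so (-564|629) = (65|629).
65 ≡ 1 (mod 4), so quadratic reciprocity gives (65|629) = (629|65). Reduce: 629 ≡ 44 (mod 65). Now have (44|65).
Factor out 2: 44 = 2^2·11. Since 65 ≡ 1 (mod 8), (2|65) = +1, and (2|65)^2 = +1. Now have (11|65).
65 ≡ 1 (mod 4), so quadratic reciprocity gives (11|65) = (65|11). Reduce: 65 ≡ 10 (mod 11). Now have (10|11).
Factor out 2: 10 = 2·5. Since 11 ≡ 3 (mod 8), (2|11) = -1. Now have -(5|11).
5 ≡ 1 (mod 4), so quadratic reciprocity gives (5|11) = (11|5). Reduce: 11 ≡ 1 (mod 5). Now have -(1|5).
(1|5) = 1. Collecting the sign factors: -1.

-1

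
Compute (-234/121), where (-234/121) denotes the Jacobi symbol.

(-234/121)
  = (234/121)    [121 ≡ 1 mod 4 ⇒ (-1/121) = +1]
  = (113/121)    [234 ≡ 113 mod 121]
  = (121/113)    [QR: 113 ≡ 1 mod 4, sign kept]
  = (8/113)    [121 ≡ 8 mod 113]
  = (1/113)    [113 ≡ 1 mod 8 ⇒ (2/113)^3 = +1]
  = 1    [(1/113) = 1]

1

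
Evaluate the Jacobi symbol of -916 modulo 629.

1

(-916/629)
  = (342/629)    [-916 ≡ 342 mod 629]
  = -(171/629)    [629 ≡ 5 mod 8 ⇒ (2/629) = -1]
  = -(629/171)    [QR: 629 ≡ 1 mod 4, sign kept]
  = -(116/171)    [629 ≡ 116 mod 171]
  = -(29/171)    [171 ≡ 3 mod 8 ⇒ (2/171)^2 = +1]
  = -(171/29)    [QR: 29 ≡ 1 mod 4, sign kept]
  = -(26/29)    [171 ≡ 26 mod 29]
  = (13/29)    [29 ≡ 5 mod 8 ⇒ (2/29) = -1]
  = (29/13)    [QR: 13 ≡ 1 mod 4, sign kept]
  = (3/13)    [29 ≡ 3 mod 13]
  = (13/3)    [QR: 13 ≡ 1 mod 4, sign kept]
  = (1/3)    [13 ≡ 1 mod 3]
  = 1    [(1/3) = 1]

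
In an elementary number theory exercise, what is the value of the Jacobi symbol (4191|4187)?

Reduce the numerator: 4191 ≡ 4 (mod 4187), so (4191|4187) = (4|4187).
Factor out 2: 4 = 2^2. Since 4187 ≡ 3 (mod 8), (2|4187) = -1, and (2|4187)^2 = +1. Now have (1|4187).
(1|4187) = 1. Collecting the sign factors: 1.

1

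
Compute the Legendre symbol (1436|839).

-1

Reduce the numerator: 1436 ≡ 597 (mod 839), so (1436|839) = (597|839).
597 ≡ 1 (mod 4), so quadratic reciprocity gives (597|839) = (839|597). Reduce: 839 ≡ 242 (mod 597). Now have (242|597).
Factor out 2: 242 = 2·121. Since 597 ≡ 5 (mod 8), (2|597) = -1. Now have -(121|597).
121 ≡ 1 (mod 4), so quadratic reciprocity gives (121|597) = (597|121). Reduce: 597 ≡ 113 (mod 121). Now have -(113|121).
113 ≡ 1 (mod 4), so quadratic reciprocity gives (113|121) = (121|113). Reduce: 121 ≡ 8 (mod 113). Now have -(8|113).
Factor out 2: 8 = 2^3. Since 113 ≡ 1 (mod 8), (2|113) = +1, and (2|113)^3 = +1. Now have -(1|113).
(1|113) = 1. Collecting the sign factors: -1.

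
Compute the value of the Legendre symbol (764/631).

Reduce the numerator: 764 ≡ 133 (mod 631), so (764/631) = (133/631).
133 ≡ 1 (mod 4), so quadratic reciprocity gives (133/631) = (631/133). Reduce: 631 ≡ 99 (mod 133). Now have (99/133).
133 ≡ 1 (mod 4), so quadratic reciprocity gives (99/133) = (133/99). Reduce: 133 ≡ 34 (mod 99). Now have (34/99).
Factor out 2: 34 = 2·17. Since 99 ≡ 3 (mod 8), (2/99) = -1. Now have -(17/99).
17 ≡ 1 (mod 4), so quadratic reciprocity gives (17/99) = (99/17). Reduce: 99 ≡ 14 (mod 17). Now have -(14/17).
Factor out 2: 14 = 2·7. Since 17 ≡ 1 (mod 8), (2/17) = +1. Now have -(7/17).
17 ≡ 1 (mod 4), so quadratic reciprocity gives (7/17) = (17/7). Reduce: 17 ≡ 3 (mod 7). Now have -(3/7).
Both 3 ≡ 3 and 7 ≡ 3 (mod 4), so reciprocity gives (3/7) = -(7/3). Reduce: 7 ≡ 1 (mod 3). Now have (1/3).
(1/3) = 1. Collecting the sign factors: 1.

1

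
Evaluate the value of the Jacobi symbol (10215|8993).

(10215|8993)
  = (1222|8993)    [10215 ≡ 1222 mod 8993]
  = (611|8993)    [8993 ≡ 1 mod 8 ⇒ (2|8993) = +1]
  = (8993|611)    [QR: 8993 ≡ 1 mod 4, sign kept]
  = (439|611)    [8993 ≡ 439 mod 611]
  = -(611|439)    [QR: both ≡ 3 mod 4, sign flips]
  = -(172|439)    [611 ≡ 172 mod 439]
  = -(43|439)    [439 ≡ 7 mod 8 ⇒ (2|439)^2 = +1]
  = (439|43)    [QR: both ≡ 3 mod 4, sign flips]
  = (9|43)    [439 ≡ 9 mod 43]
  = (43|9)    [QR: 9 ≡ 1 mod 4, sign kept]
  = (7|9)    [43 ≡ 7 mod 9]
  = (9|7)    [QR: 9 ≡ 1 mod 4, sign kept]
  = (2|7)    [9 ≡ 2 mod 7]
  = (1|7)    [7 ≡ 7 mod 8 ⇒ (2|7) = +1]
  = 1    [(1|7) = 1]

1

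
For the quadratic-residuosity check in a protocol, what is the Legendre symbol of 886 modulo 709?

1

(886/709)
  = (177/709)    [886 ≡ 177 mod 709]
  = (709/177)    [QR: 177 ≡ 1 mod 4, sign kept]
  = (1/177)    [709 ≡ 1 mod 177]
  = 1    [(1/177) = 1]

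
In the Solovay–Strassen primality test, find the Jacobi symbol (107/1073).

(107/1073)
  = (1073/107)    [QR: 1073 ≡ 1 mod 4, sign kept]
  = (3/107)    [1073 ≡ 3 mod 107]
  = -(107/3)    [QR: both ≡ 3 mod 4, sign flips]
  = -(2/3)    [107 ≡ 2 mod 3]
  = (1/3)    [3 ≡ 3 mod 8 ⇒ (2/3) = -1]
  = 1    [(1/3) = 1]

1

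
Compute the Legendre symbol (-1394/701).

(-1394/701)
  = (1394/701)    [701 ≡ 1 mod 4 ⇒ (-1/701) = +1]
  = (693/701)    [1394 ≡ 693 mod 701]
  = (701/693)    [QR: 693 ≡ 1 mod 4, sign kept]
  = (8/693)    [701 ≡ 8 mod 693]
  = -(1/693)    [693 ≡ 5 mod 8 ⇒ (2/693)^3 = -1]
  = -1    [(1/693) = 1]

-1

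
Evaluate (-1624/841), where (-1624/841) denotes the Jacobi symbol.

Pull out -1: (-1624/841) = (-1/841)·(1624/841). Since 841 ≡ 1 (mod 4), (-1/841) = +1. Now have (1624/841).
Reduce the numerator: 1624 ≡ 783 (mod 841), so (1624/841) = (783/841).
841 ≡ 1 (mod 4), so quadratic reciprocity gives (783/841) = (841/783). Reduce: 841 ≡ 58 (mod 783). Now have (58/783).
Factor out 2: 58 = 2·29. Since 783 ≡ 7 (mod 8), (2/783) = +1. Now have (29/783).
29 ≡ 1 (mod 4), so quadratic reciprocity gives (29/783) = (783/29). Reduce: 783 ≡ 0 (mod 29). Now have (0/29).
The numerator is now 0 with denominator 29 > 1: the symbol is 0.

0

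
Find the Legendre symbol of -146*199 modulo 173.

By multiplicativity, (-146·199/173) = (-146/173)·(199/173).
First factor (-146/173):
Reduce the numerator: -146 ≡ 27 (mod 173), so (-146/173) = (27/173).
173 ≡ 1 (mod 4), so quadratic reciprocity gives (27/173) = (173/27). Reduce: 173 ≡ 11 (mod 27). Now have (11/27).
Both 11 ≡ 3 and 27 ≡ 3 (mod 4), so reciprocity gives (11/27) = -(27/11). Reduce: 27 ≡ 5 (mod 11). Now have -(5/11).
5 ≡ 1 (mod 4), so quadratic reciprocity gives (5/11) = (11/5). Reduce: 11 ≡ 1 (mod 5). Now have -(1/5).
(1/5) = 1. Collecting the sign factors: -1.
Second factor (199/173):
Reduce the numerator: 199 ≡ 26 (mod 173), so (199/173) = (26/173).
Factor out 2: 26 = 2·13. Since 173 ≡ 5 (mod 8), (2/173) = -1. Now have -(13/173).
13 ≡ 1 (mod 4), so quadratic reciprocity gives (13/173) = (173/13). Reduce: 173 ≡ 4 (mod 13). Now have -(4/13).
Factor out 2: 4 = 2^2. Since 13 ≡ 5 (mod 8), (2/13) = -1, and (2/13)^2 = +1. Now have -(1/13).
(1/13) = 1. Collecting the sign factors: -1.
Product: (-1)·(-1) = 1.

1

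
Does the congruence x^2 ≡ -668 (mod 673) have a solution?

Reduce the numerator: -668 ≡ 5 (mod 673), so (-668/673) = (5/673).
5 ≡ 1 (mod 4), so quadratic reciprocity gives (5/673) = (673/5). Reduce: 673 ≡ 3 (mod 5). Now have (3/5).
5 ≡ 1 (mod 4), so quadratic reciprocity gives (3/5) = (5/3). Reduce: 5 ≡ 2 (mod 3). Now have (2/3).
Factor out 2: 2 = 2. Since 3 ≡ 3 (mod 8), (2/3) = -1. Now have -(1/3).
(1/3) = 1. Collecting the sign factors: -1.
(-668/673) = -1, and 673 is prime, so -668 is not a quadratic residue mod 673.

no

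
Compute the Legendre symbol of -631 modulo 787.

(-631/787)
  = (156/787)    [-631 ≡ 156 mod 787]
  = (39/787)    [787 ≡ 3 mod 8 ⇒ (2/787)^2 = +1]
  = -(787/39)    [QR: both ≡ 3 mod 4, sign flips]
  = -(7/39)    [787 ≡ 7 mod 39]
  = (39/7)    [QR: both ≡ 3 mod 4, sign flips]
  = (4/7)    [39 ≡ 4 mod 7]
  = (1/7)    [7 ≡ 7 mod 8 ⇒ (2/7)^2 = +1]
  = 1    [(1/7) = 1]

1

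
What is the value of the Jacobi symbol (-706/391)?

-1

Pull out -1: (-706/391) = (-1/391)·(706/391). Since 391 ≡ 3 (mod 4), (-1/391) = -1. Now have -(706/391).
Reduce the numerator: 706 ≡ 315 (mod 391), so (706/391) = (315/391).
Both 315 ≡ 3 and 391 ≡ 3 (mod 4), so reciprocity gives (315/391) = -(391/315). Reduce: 391 ≡ 76 (mod 315). Now have (76/315).
Factor out 2: 76 = 2^2·19. Since 315 ≡ 3 (mod 8), (2/315) = -1, and (2/315)^2 = +1. Now have (19/315).
Both 19 ≡ 3 and 315 ≡ 3 (mod 4), so reciprocity gives (19/315) = -(315/19). Reduce: 315 ≡ 11 (mod 19). Now have -(11/19).
Both 11 ≡ 3 and 19 ≡ 3 (mod 4), so reciprocity gives (11/19) = -(19/11). Reduce: 19 ≡ 8 (mod 11). Now have (8/11).
Factor out 2: 8 = 2^3. Since 11 ≡ 3 (mod 8), (2/11) = -1, and (2/11)^3 = -1. Now have -(1/11).
(1/11) = 1. Collecting the sign factors: -1.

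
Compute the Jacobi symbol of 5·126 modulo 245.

By multiplicativity, (5·126 / 245) = (5 / 245)·(126 / 245).
First factor (5 / 245):
5 ≡ 1 (mod 4), so quadratic reciprocity gives (5 / 245) = (245 / 5). Reduce: 245 ≡ 0 (mod 5). Now have (0 / 5).
The numerator is now 0 with denominator 5 > 1: the symbol is 0.
Second factor (126 / 245):
Factor out 2: 126 = 2·63. Since 245 ≡ 5 (mod 8), (2 / 245) = -1. Now have -(63 / 245).
245 ≡ 1 (mod 4), so quadratic reciprocity gives (63 / 245) = (245 / 63). Reduce: 245 ≡ 56 (mod 63). Now have -(56 / 63).
Factor out 2: 56 = 2^3·7. Since 63 ≡ 7 (mod 8), (2 / 63) = +1, and (2 / 63)^3 = +1. Now have -(7 / 63).
Both 7 ≡ 3 and 63 ≡ 3 (mod 4), so reciprocity gives (7 / 63) = -(63 / 7). Reduce: 63 ≡ 0 (mod 7). Now have (0 / 7).
The numerator is now 0 with denominator 7 > 1: the symbol is 0.
Product: (0)·(0) = 0.

0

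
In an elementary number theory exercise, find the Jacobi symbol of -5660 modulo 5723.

Pull out -1: (-5660 / 5723) = (-1 / 5723)·(5660 / 5723). Since 5723 ≡ 3 (mod 4), (-1 / 5723) = -1. Now have -(5660 / 5723).
Factor out 2: 5660 = 2^2·1415. Since 5723 ≡ 3 (mod 8), (2 / 5723) = -1, and (2 / 5723)^2 = +1. Now have -(1415 / 5723).
Both 1415 ≡ 3 and 5723 ≡ 3 (mod 4), so reciprocity gives (1415 / 5723) = -(5723 / 1415). Reduce: 5723 ≡ 63 (mod 1415). Now have (63 / 1415).
Both 63 ≡ 3 and 1415 ≡ 3 (mod 4), so reciprocity gives (63 / 1415) = -(1415 / 63). Reduce: 1415 ≡ 29 (mod 63). Now have -(29 / 63).
29 ≡ 1 (mod 4), so quadratic reciprocity gives (29 / 63) = (63 / 29). Reduce: 63 ≡ 5 (mod 29). Now have -(5 / 29).
5 ≡ 1 (mod 4), so quadratic reciprocity gives (5 / 29) = (29 / 5). Reduce: 29 ≡ 4 (mod 5). Now have -(4 / 5).
Factor out 2: 4 = 2^2. Since 5 ≡ 5 (mod 8), (2 / 5) = -1, and (2 / 5)^2 = +1. Now have -(1 / 5).
(1 / 5) = 1. Collecting the sign factors: -1.

-1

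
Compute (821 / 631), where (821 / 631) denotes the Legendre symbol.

-1

Reduce the numerator: 821 ≡ 190 (mod 631), so (821 / 631) = (190 / 631).
Factor out 2: 190 = 2·95. Since 631 ≡ 7 (mod 8), (2 / 631) = +1. Now have (95 / 631).
Both 95 ≡ 3 and 631 ≡ 3 (mod 4), so reciprocity gives (95 / 631) = -(631 / 95). Reduce: 631 ≡ 61 (mod 95). Now have -(61 / 95).
61 ≡ 1 (mod 4), so quadratic reciprocity gives (61 / 95) = (95 / 61). Reduce: 95 ≡ 34 (mod 61). Now have -(34 / 61).
Factor out 2: 34 = 2·17. Since 61 ≡ 5 (mod 8), (2 / 61) = -1. Now have (17 / 61).
17 ≡ 1 (mod 4), so quadratic reciprocity gives (17 / 61) = (61 / 17). Reduce: 61 ≡ 10 (mod 17). Now have (10 / 17).
Factor out 2: 10 = 2·5. Since 17 ≡ 1 (mod 8), (2 / 17) = +1. Now have (5 / 17).
5 ≡ 1 (mod 4), so quadratic reciprocity gives (5 / 17) = (17 / 5). Reduce: 17 ≡ 2 (mod 5). Now have (2 / 5).
Factor out 2: 2 = 2. Since 5 ≡ 5 (mod 8), (2 / 5) = -1. Now have -(1 / 5).
(1 / 5) = 1. Collecting the sign factors: -1.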